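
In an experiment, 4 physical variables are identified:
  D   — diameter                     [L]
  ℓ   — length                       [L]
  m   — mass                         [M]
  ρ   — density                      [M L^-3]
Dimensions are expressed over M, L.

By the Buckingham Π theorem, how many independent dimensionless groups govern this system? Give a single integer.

2

Exponent matrix [M,L] × [D,ℓ,m,ρ]:
  M: [ 0  0  1  1]
  L: [ 1  1  0 -3]
Echelon form has 2 nonzero rows (pivots: D,m)
Π count = n − r = 4 − 2 = 2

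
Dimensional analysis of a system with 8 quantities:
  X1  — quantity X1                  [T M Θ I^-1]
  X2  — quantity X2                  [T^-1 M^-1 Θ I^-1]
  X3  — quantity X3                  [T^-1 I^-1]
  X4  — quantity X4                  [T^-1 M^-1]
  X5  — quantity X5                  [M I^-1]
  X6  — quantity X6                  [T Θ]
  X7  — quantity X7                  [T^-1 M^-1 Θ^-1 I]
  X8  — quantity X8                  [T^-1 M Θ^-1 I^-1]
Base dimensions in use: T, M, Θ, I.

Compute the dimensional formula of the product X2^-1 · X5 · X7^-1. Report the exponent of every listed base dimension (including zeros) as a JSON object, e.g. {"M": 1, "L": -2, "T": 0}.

{"T": 2, "M": 3, "Θ": 0, "I": -1}

Dimensional matrix (T×M×Θ×I by X1×X2×X3×X4×X5×X6×X7×X8):
  T: [ 1 -1 -1 -1  0  1 -1 -1]
  M: [ 1 -1  0 -1  1  0 -1  1]
  Θ: [ 1  1  0  0  0  1 -1 -1]
  I: [-1 -1 -1  0 -1  0  1 -1]
  [T]: (-1)·-1+(1)·0+(-1)·-1 = 2
  [M]: (-1)·-1+(1)·1+(-1)·-1 = 3
  [Θ]: (-1)·1+(1)·0+(-1)·-1 = 0
  [I]: (-1)·-1+(1)·-1+(-1)·1 = -1
⇒ T^2 M^3 I^-1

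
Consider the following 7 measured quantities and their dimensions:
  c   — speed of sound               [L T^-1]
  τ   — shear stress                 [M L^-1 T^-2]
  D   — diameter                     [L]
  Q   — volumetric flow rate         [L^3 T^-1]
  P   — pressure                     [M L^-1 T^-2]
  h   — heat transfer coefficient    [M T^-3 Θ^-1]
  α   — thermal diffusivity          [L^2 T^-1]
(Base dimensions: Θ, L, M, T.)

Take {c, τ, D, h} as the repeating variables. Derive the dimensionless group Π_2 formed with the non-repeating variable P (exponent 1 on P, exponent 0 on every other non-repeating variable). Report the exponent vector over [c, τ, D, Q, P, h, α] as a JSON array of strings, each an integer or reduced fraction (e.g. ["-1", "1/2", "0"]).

Exponent matrix [Θ,L,M,T] × [c,τ,D,Q,P,h,α]:
  Θ: [ 0  0  0  0  0 -1  0]
  L: [ 1 -1  1  3 -1  0  2]
  M: [ 0  1  0  0  1  1  0]
  T: [-1 -2  0 -1 -2 -3 -1]
Row reduction gives pivot columns c,τ,D,h; rank = 4
Pivot set = {c,τ,D,h}, free = {Q,P,α}
RREF:
  r0: [   1    0    0    1    0    0    1]
  r1: [   0    1    0    0    1    0    0]
  r2: [   0    0    1    2    0    0    1]
  r3: [   0    0    0    0    0    1    0]
Fix exponent of P at 1, Q at 0, α at 0; solve each RREF row for its pivot's exponent:
  r0: exp(c) + (0)·1 = 0 ⇒ exp(c) = 0
  r1: exp(τ) + (1)·1 = 0 ⇒ exp(τ) = -1
  r2: exp(D) + (0)·1 = 0 ⇒ exp(D) = 0
  r3: exp(h) + (0)·1 = 0 ⇒ exp(h) = 0
Π_2 = τ^-1 · P

["0", "-1", "0", "0", "1", "0", "0"]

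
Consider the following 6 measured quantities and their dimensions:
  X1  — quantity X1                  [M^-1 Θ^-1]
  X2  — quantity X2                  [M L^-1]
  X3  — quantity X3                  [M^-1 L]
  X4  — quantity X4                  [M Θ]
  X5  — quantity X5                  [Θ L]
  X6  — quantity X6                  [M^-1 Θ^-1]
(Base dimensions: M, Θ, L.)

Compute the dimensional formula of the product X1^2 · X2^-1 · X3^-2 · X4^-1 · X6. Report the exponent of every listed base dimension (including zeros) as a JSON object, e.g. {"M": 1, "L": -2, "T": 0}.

Write exponents as rows M,Θ,L / cols X1,X2,X3,X4,X5,X6:
  M: [-1  1 -1  1  0 -1]
  Θ: [-1  0  0  1  1 -1]
  L: [ 0 -1  1  0  1  0]
  [M]: (2)·-1+(-1)·1+(-2)·-1+(-1)·1+(1)·-1 = -3
  [Θ]: (2)·-1+(-1)·0+(-2)·0+(-1)·1+(1)·-1 = -4
  [L]: (2)·0+(-1)·-1+(-2)·1+(-1)·0+(1)·0 = -1
⇒ M^-3 Θ^-4 L^-1

{"M": -3, "Θ": -4, "L": -1}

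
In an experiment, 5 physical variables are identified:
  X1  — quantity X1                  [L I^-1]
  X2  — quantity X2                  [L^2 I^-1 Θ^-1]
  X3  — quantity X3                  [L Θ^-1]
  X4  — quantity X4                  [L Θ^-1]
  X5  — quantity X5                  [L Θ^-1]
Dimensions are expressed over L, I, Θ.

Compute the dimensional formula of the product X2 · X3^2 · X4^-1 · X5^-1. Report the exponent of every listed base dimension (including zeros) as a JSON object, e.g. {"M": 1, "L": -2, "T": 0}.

{"L": 2, "I": -1, "Θ": -1}

Dimensional matrix (L×I×Θ by X1×X2×X3×X4×X5):
  L: [ 1  2  1  1  1]
  I: [-1 -1  0  0  0]
  Θ: [ 0 -1 -1 -1 -1]
  [L]: (1)·2+(2)·1+(-1)·1+(-1)·1 = 2
  [I]: (1)·-1+(2)·0+(-1)·0+(-1)·0 = -1
  [Θ]: (1)·-1+(2)·-1+(-1)·-1+(-1)·-1 = -1
⇒ L^2 I^-1 Θ^-1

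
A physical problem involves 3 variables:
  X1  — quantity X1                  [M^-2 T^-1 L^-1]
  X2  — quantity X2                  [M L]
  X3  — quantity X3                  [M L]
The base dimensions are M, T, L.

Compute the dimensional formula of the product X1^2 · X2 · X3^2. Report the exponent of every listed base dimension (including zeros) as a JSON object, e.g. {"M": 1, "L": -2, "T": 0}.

Exponent matrix [M,T,L] × [X1,X2,X3]:
  M: [-2  1  1]
  T: [-1  0  0]
  L: [-1  1  1]
  [M]: (2)·-2+(1)·1+(2)·1 = -1
  [T]: (2)·-1+(1)·0+(2)·0 = -2
  [L]: (2)·-1+(1)·1+(2)·1 = 1
⇒ M^-1 T^-2 L

{"M": -1, "T": -2, "L": 1}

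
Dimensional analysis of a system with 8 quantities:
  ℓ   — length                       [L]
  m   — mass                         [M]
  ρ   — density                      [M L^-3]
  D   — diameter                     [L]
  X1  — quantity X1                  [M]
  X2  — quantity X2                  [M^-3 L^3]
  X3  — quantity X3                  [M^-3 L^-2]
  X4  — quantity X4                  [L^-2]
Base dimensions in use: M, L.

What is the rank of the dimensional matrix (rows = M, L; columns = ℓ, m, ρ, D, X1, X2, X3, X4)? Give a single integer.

Exponent matrix [M,L] × [ℓ,m,ρ,D,X1,X2,X3,X4]:
  M: [ 0  1  1  0  1 -3 -3  0]
  L: [ 1  0 -3  1  0  3 -2 -2]
Row reduction gives pivot columns ℓ,m; rank = 2

2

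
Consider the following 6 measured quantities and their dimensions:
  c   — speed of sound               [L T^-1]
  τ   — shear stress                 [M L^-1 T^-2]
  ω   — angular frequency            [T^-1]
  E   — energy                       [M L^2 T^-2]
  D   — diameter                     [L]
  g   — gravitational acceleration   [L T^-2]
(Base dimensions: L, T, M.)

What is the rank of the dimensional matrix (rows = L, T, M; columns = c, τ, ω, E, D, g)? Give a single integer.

3

Exponent matrix [L,T,M] × [c,τ,ω,E,D,g]:
  L: [ 1 -1  0  2  1  1]
  T: [-1 -2 -1 -2  0 -2]
  M: [ 0  1  0  1  0  0]
RREF → pivots at {c,τ,ω} ⇒ r = 3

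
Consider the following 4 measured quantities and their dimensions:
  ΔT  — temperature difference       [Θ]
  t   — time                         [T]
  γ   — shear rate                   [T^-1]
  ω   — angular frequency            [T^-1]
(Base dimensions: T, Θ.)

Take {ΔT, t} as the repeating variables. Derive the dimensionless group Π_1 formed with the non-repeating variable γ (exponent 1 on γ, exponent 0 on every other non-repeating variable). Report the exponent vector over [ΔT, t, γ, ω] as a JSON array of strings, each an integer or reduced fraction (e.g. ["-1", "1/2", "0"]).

Write exponents as rows T,Θ / cols ΔT,t,γ,ω:
  T: [ 0  1 -1 -1]
  Θ: [ 1  0  0  0]
RREF → pivots at {ΔT,t} ⇒ r = 2
Pivot set = {ΔT,t}, free = {γ,ω}
RREF:
  r0: [   1    0    0    0]
  r1: [   0    1   -1   -1]
Fix exponent of γ at 1, ω at 0; solve each RREF row for its pivot's exponent:
  r0: exp(ΔT) + (0)·1 = 0 ⇒ exp(ΔT) = 0
  r1: exp(t) + (-1)·1 = 0 ⇒ exp(t) = 1
Π_1 = t · γ

["0", "1", "1", "0"]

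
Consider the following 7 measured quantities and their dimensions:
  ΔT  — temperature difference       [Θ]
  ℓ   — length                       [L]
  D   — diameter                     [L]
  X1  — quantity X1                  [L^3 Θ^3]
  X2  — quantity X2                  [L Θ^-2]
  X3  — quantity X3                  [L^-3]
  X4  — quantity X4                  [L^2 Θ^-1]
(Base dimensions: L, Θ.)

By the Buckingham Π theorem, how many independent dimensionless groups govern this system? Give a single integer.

5

Exponent matrix [L,Θ] × [ΔT,ℓ,D,X1,X2,X3,X4]:
  L: [ 0  1  1  3  1 -3  2]
  Θ: [ 1  0  0  3 -2  0 -1]
RREF → pivots at {ΔT,ℓ} ⇒ r = 2
n=7, r=2 ⇒ 5 dimensionless groups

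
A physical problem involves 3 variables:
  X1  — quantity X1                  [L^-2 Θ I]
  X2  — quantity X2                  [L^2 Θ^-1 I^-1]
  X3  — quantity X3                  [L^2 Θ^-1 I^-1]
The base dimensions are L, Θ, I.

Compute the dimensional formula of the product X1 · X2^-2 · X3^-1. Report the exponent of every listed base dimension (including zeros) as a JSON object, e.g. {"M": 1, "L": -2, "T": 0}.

{"L": -8, "Θ": 4, "I": 4}

Write exponents as rows L,Θ,I / cols X1,X2,X3:
  L: [-2  2  2]
  Θ: [ 1 -1 -1]
  I: [ 1 -1 -1]
  [L]: (1)·-2+(-2)·2+(-1)·2 = -8
  [Θ]: (1)·1+(-2)·-1+(-1)·-1 = 4
  [I]: (1)·1+(-2)·-1+(-1)·-1 = 4
⇒ L^-8 Θ^4 I^4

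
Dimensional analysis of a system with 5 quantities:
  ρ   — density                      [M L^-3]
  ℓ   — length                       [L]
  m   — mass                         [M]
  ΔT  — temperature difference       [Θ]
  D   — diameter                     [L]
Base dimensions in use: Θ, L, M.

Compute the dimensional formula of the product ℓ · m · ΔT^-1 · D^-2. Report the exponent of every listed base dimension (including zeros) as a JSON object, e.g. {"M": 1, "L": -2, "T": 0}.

{"Θ": -1, "L": -1, "M": 1}

Write exponents as rows Θ,L,M / cols ρ,ℓ,m,ΔT,D:
  Θ: [ 0  0  0  1  0]
  L: [-3  1  0  0  1]
  M: [ 1  0  1  0  0]
  [Θ]: (1)·0+(1)·0+(-1)·1+(-2)·0 = -1
  [L]: (1)·1+(1)·0+(-1)·0+(-2)·1 = -1
  [M]: (1)·0+(1)·1+(-1)·0+(-2)·0 = 1
⇒ Θ^-1 L^-1 M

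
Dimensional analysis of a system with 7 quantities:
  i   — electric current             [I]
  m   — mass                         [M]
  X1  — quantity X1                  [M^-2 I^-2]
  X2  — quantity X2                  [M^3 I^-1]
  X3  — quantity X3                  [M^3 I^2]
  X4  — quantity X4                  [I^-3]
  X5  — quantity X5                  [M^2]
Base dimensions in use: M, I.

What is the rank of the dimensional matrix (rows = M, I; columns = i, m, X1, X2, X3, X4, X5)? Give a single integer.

2

Dimensional matrix (M×I by i×m×X1×X2×X3×X4×X5):
  M: [ 0  1 -2  3  3  0  2]
  I: [ 1  0 -2 -1  2 -3  0]
Row reduction gives pivot columns i,m; rank = 2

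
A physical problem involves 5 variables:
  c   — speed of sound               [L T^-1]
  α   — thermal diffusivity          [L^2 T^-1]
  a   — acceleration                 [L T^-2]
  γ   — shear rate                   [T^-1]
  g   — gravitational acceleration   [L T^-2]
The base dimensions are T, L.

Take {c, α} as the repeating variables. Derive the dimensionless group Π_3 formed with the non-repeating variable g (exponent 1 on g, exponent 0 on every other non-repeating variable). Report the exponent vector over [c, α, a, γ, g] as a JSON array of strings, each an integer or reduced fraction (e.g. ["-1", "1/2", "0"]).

["-3", "1", "0", "0", "1"]

Exponent matrix [T,L] × [c,α,a,γ,g]:
  T: [-1 -1 -2 -1 -2]
  L: [ 1  2  1  0  1]
RREF → pivots at {c,α} ⇒ r = 2
Pivot set = {c,α}, free = {a,γ,g}
RREF:
  r0: [   1    0    3    2    3]
  r1: [   0    1   -1   -1   -1]
Fix exponent of g at 1, a at 0, γ at 0; solve each RREF row for its pivot's exponent:
  r0: exp(c) + (3)·1 = 0 ⇒ exp(c) = -3
  r1: exp(α) + (-1)·1 = 0 ⇒ exp(α) = 1
Π_3 = c^-3 · α · g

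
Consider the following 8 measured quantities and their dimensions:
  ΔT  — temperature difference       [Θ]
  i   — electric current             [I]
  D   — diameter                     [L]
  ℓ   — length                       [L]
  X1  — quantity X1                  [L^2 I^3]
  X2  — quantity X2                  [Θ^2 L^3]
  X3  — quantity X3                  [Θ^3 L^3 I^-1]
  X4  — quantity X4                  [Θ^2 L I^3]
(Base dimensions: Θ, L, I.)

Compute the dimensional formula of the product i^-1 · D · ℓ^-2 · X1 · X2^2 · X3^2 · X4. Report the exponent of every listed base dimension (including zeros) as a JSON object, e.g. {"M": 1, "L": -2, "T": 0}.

{"Θ": 12, "L": 14, "I": 3}

Exponent matrix [Θ,L,I] × [ΔT,i,D,ℓ,X1,X2,X3,X4]:
  Θ: [ 1  0  0  0  0  2  3  2]
  L: [ 0  0  1  1  2  3  3  1]
  I: [ 0  1  0  0  3  0 -1  3]
  [Θ]: (-1)·0+(1)·0+(-2)·0+(1)·0+(2)·2+(2)·3+(1)·2 = 12
  [L]: (-1)·0+(1)·1+(-2)·1+(1)·2+(2)·3+(2)·3+(1)·1 = 14
  [I]: (-1)·1+(1)·0+(-2)·0+(1)·3+(2)·0+(2)·-1+(1)·3 = 3
⇒ Θ^12 L^14 I^3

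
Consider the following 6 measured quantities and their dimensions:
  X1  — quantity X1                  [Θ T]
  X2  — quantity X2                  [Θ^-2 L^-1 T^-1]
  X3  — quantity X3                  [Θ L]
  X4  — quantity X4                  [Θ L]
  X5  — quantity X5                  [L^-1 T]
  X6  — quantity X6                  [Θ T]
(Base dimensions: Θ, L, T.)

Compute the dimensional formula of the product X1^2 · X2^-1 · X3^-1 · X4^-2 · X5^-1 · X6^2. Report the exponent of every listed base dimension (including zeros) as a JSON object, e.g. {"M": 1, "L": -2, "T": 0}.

Exponent matrix [Θ,L,T] × [X1,X2,X3,X4,X5,X6]:
  Θ: [ 1 -2  1  1  0  1]
  L: [ 0 -1  1  1 -1  0]
  T: [ 1 -1  0  0  1  1]
  [Θ]: (2)·1+(-1)·-2+(-1)·1+(-2)·1+(-1)·0+(2)·1 = 3
  [L]: (2)·0+(-1)·-1+(-1)·1+(-2)·1+(-1)·-1+(2)·0 = -1
  [T]: (2)·1+(-1)·-1+(-1)·0+(-2)·0+(-1)·1+(2)·1 = 4
⇒ Θ^3 L^-1 T^4

{"Θ": 3, "L": -1, "T": 4}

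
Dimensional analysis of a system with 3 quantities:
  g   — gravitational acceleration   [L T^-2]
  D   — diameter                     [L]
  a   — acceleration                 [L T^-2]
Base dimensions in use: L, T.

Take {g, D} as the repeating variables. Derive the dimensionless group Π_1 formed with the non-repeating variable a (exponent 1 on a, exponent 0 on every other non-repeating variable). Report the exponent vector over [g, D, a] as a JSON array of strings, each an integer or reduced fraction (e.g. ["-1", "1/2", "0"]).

Write exponents as rows L,T / cols g,D,a:
  L: [ 1  1  1]
  T: [-2  0 -2]
RREF → pivots at {g,D} ⇒ r = 2
Repeat: g,D; free: a
RREF:
  r0: [   1    0    1]
  r1: [   0    1    0]
Fix exponent of a at 1; solve each RREF row for its pivot's exponent:
  r0: exp(g) + (1)·1 = 0 ⇒ exp(g) = -1
  r1: exp(D) + (0)·1 = 0 ⇒ exp(D) = 0
Π_1 = g^-1 · a

["-1", "0", "1"]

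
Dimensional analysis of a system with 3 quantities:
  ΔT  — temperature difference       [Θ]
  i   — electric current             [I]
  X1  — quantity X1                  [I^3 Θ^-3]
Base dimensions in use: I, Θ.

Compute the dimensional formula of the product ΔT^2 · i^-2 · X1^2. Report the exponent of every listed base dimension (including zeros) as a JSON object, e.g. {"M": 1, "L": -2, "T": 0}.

{"I": 4, "Θ": -4}

Dimensional matrix (I×Θ by ΔT×i×X1):
  I: [ 0  1  3]
  Θ: [ 1  0 -3]
  [I]: (2)·0+(-2)·1+(2)·3 = 4
  [Θ]: (2)·1+(-2)·0+(2)·-3 = -4
⇒ I^4 Θ^-4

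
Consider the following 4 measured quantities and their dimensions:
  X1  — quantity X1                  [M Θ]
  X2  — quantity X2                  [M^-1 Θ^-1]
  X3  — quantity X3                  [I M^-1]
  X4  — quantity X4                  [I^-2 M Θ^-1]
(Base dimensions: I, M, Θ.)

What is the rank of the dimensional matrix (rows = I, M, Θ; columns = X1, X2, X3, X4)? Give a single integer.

2

Write exponents as rows I,M,Θ / cols X1,X2,X3,X4:
  I: [ 0  0  1 -2]
  M: [ 1 -1 -1  1]
  Θ: [ 1 -1  0 -1]
RREF → pivots at {X1,X3} ⇒ r = 2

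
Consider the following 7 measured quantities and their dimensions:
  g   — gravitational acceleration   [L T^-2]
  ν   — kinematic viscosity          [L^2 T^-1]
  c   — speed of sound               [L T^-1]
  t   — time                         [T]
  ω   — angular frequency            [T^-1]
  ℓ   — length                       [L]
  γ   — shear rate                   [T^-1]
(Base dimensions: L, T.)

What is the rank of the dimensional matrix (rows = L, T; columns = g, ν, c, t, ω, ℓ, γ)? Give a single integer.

2

Dimensional matrix (L×T by g×ν×c×t×ω×ℓ×γ):
  L: [ 1  2  1  0  0  1  0]
  T: [-2 -1 -1  1 -1  0 -1]
Row reduction gives pivot columns g,ν; rank = 2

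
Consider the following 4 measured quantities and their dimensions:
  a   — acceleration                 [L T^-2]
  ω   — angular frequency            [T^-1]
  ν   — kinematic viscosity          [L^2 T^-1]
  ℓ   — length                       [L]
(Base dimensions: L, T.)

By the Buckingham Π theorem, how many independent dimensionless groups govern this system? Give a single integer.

Dimensional matrix (L×T by a×ω×ν×ℓ):
  L: [ 1  0  2  1]
  T: [-2 -1 -1  0]
RREF → pivots at {a,ω} ⇒ r = 2
4 vars − rank 2 = 2 Π groups

2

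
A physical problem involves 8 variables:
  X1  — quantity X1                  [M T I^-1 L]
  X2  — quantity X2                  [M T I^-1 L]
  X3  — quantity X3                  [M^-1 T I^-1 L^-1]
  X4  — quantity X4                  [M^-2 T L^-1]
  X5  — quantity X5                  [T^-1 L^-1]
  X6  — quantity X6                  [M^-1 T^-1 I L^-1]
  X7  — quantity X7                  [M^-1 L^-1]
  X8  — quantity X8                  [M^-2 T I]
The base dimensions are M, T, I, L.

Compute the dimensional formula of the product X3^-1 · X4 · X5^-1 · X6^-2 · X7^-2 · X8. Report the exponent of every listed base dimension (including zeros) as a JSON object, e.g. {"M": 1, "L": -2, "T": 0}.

Exponent matrix [M,T,I,L] × [X1,X2,X3,X4,X5,X6,X7,X8]:
  M: [ 1  1 -1 -2  0 -1 -1 -2]
  T: [ 1  1  1  1 -1 -1  0  1]
  I: [-1 -1 -1  0  0  1  0  1]
  L: [ 1  1 -1 -1 -1 -1 -1  0]
  [M]: (-1)·-1+(1)·-2+(-1)·0+(-2)·-1+(-2)·-1+(1)·-2 = 1
  [T]: (-1)·1+(1)·1+(-1)·-1+(-2)·-1+(-2)·0+(1)·1 = 4
  [I]: (-1)·-1+(1)·0+(-1)·0+(-2)·1+(-2)·0+(1)·1 = 0
  [L]: (-1)·-1+(1)·-1+(-1)·-1+(-2)·-1+(-2)·-1+(1)·0 = 5
⇒ M T^4 L^5

{"M": 1, "T": 4, "I": 0, "L": 5}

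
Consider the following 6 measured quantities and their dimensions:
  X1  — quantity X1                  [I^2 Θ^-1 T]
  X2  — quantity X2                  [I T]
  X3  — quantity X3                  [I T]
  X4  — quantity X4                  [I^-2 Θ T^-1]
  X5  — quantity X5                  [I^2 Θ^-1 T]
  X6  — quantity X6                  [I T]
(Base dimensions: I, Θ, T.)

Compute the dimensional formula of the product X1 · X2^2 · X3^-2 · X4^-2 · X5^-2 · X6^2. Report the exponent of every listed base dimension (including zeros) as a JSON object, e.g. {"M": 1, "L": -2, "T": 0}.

{"I": 4, "Θ": -1, "T": 3}

Dimensional matrix (I×Θ×T by X1×X2×X3×X4×X5×X6):
  I: [ 2  1  1 -2  2  1]
  Θ: [-1  0  0  1 -1  0]
  T: [ 1  1  1 -1  1  1]
  [I]: (1)·2+(2)·1+(-2)·1+(-2)·-2+(-2)·2+(2)·1 = 4
  [Θ]: (1)·-1+(2)·0+(-2)·0+(-2)·1+(-2)·-1+(2)·0 = -1
  [T]: (1)·1+(2)·1+(-2)·1+(-2)·-1+(-2)·1+(2)·1 = 3
⇒ I^4 Θ^-1 T^3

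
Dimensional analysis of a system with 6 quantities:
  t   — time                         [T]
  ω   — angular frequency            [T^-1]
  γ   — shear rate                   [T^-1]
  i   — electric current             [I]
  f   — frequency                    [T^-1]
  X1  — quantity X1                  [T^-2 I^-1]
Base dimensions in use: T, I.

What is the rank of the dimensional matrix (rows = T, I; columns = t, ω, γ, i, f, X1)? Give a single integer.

Exponent matrix [T,I] × [t,ω,γ,i,f,X1]:
  T: [ 1 -1 -1  0 -1 -2]
  I: [ 0  0  0  1  0 -1]
RREF → pivots at {t,i} ⇒ r = 2

2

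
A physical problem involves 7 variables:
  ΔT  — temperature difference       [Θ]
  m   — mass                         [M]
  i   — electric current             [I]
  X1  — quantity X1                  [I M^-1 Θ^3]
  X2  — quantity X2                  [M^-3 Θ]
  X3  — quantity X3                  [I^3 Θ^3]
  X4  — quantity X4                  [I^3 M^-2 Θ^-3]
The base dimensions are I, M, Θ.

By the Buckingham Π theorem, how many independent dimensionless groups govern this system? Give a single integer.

4

Exponent matrix [I,M,Θ] × [ΔT,m,i,X1,X2,X3,X4]:
  I: [ 0  0  1  1  0  3  3]
  M: [ 0  1  0 -1 -3  0 -2]
  Θ: [ 1  0  0  3  1  3 -3]
Row reduction gives pivot columns ΔT,m,i; rank = 3
Π count = n − r = 7 − 3 = 4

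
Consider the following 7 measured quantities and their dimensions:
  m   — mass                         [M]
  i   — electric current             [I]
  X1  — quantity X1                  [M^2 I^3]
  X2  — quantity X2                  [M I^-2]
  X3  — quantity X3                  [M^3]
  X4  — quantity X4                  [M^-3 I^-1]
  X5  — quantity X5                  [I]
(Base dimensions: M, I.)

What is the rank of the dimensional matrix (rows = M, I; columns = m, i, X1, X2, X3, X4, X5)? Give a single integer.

2

Exponent matrix [M,I] × [m,i,X1,X2,X3,X4,X5]:
  M: [ 1  0  2  1  3 -3  0]
  I: [ 0  1  3 -2  0 -1  1]
Echelon form has 2 nonzero rows (pivots: m,i)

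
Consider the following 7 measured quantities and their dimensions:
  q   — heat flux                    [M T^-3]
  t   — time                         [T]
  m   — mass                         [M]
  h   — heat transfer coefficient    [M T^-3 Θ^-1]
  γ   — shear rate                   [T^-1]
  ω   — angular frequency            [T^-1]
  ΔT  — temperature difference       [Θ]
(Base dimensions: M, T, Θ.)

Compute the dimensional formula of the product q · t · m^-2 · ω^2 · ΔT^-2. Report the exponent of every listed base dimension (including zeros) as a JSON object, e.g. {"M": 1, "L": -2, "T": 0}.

Dimensional matrix (M×T×Θ by q×t×m×h×γ×ω×ΔT):
  M: [ 1  0  1  1  0  0  0]
  T: [-3  1  0 -3 -1 -1  0]
  Θ: [ 0  0  0 -1  0  0  1]
  [M]: (1)·1+(1)·0+(-2)·1+(2)·0+(-2)·0 = -1
  [T]: (1)·-3+(1)·1+(-2)·0+(2)·-1+(-2)·0 = -4
  [Θ]: (1)·0+(1)·0+(-2)·0+(2)·0+(-2)·1 = -2
⇒ M^-1 T^-4 Θ^-2

{"M": -1, "T": -4, "Θ": -2}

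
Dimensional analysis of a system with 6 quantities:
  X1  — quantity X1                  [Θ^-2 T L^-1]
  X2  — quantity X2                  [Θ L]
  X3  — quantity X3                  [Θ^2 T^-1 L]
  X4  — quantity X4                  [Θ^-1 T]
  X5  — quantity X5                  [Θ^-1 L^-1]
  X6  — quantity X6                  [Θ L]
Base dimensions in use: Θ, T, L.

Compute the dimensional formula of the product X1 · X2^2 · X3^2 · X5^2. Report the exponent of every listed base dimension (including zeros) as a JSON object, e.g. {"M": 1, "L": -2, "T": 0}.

Exponent matrix [Θ,T,L] × [X1,X2,X3,X4,X5,X6]:
  Θ: [-2  1  2 -1 -1  1]
  T: [ 1  0 -1  1  0  0]
  L: [-1  1  1  0 -1  1]
  [Θ]: (1)·-2+(2)·1+(2)·2+(2)·-1 = 2
  [T]: (1)·1+(2)·0+(2)·-1+(2)·0 = -1
  [L]: (1)·-1+(2)·1+(2)·1+(2)·-1 = 1
⇒ Θ^2 T^-1 L

{"Θ": 2, "T": -1, "L": 1}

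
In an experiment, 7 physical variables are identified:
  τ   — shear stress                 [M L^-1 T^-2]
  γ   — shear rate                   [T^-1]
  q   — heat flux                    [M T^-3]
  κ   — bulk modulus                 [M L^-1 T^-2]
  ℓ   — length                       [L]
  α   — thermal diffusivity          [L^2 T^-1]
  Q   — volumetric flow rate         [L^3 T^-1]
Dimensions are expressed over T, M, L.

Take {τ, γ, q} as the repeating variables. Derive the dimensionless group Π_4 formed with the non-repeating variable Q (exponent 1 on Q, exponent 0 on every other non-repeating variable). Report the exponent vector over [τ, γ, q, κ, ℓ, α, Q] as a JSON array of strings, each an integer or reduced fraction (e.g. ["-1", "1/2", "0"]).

Dimensional matrix (T×M×L by τ×γ×q×κ×ℓ×α×Q):
  T: [-2 -1 -3 -2  0 -1 -1]
  M: [ 1  0  1  1  0  0  0]
  L: [-1  0  0 -1  1  2  3]
RREF → pivots at {τ,γ,q} ⇒ r = 3
Repeat: τ,γ,q; free: κ,ℓ,α,Q
RREF:
  r0: [   1    0    0    1   -1   -2   -3]
  r1: [   0    1    0    0   -1   -1   -2]
  r2: [   0    0    1    0    1    2    3]
Fix exponent of Q at 1, κ at 0, ℓ at 0, α at 0; solve each RREF row for its pivot's exponent:
  r0: exp(τ) + (-3)·1 = 0 ⇒ exp(τ) = 3
  r1: exp(γ) + (-2)·1 = 0 ⇒ exp(γ) = 2
  r2: exp(q) + (3)·1 = 0 ⇒ exp(q) = -3
Π_4 = τ^3 · γ^2 · q^-3 · Q

["3", "2", "-3", "0", "0", "0", "1"]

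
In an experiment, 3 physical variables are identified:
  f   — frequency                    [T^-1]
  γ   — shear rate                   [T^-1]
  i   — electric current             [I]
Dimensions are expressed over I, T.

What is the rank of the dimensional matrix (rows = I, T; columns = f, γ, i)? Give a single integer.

2

Dimensional matrix (I×T by f×γ×i):
  I: [ 0  0  1]
  T: [-1 -1  0]
Row reduction gives pivot columns f,i; rank = 2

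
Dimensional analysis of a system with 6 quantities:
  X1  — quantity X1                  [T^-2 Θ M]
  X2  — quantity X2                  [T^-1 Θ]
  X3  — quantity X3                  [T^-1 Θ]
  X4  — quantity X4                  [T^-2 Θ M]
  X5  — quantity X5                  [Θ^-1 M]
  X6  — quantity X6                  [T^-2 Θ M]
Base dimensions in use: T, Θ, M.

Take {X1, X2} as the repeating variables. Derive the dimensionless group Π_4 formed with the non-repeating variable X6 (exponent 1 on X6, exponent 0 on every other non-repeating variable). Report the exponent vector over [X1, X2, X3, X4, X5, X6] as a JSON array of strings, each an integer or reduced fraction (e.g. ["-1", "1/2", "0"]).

Dimensional matrix (T×Θ×M by X1×X2×X3×X4×X5×X6):
  T: [-2 -1 -1 -2  0 -2]
  Θ: [ 1  1  1  1 -1  1]
  M: [ 1  0  0  1  1  1]
Row reduction gives pivot columns X1,X2; rank = 2
Repeat: X1,X2; free: X3,X4,X5,X6
RREF:
  r0: [   1    0    0    1    1    1]
  r1: [   0    1    1    0   -2    0]
  r2: [   0    0    0    0    0    0]
Fix exponent of X6 at 1, X3 at 0, X4 at 0, X5 at 0; solve each RREF row for its pivot's exponent:
  r0: exp(X1) + (1)·1 = 0 ⇒ exp(X1) = -1
  r1: exp(X2) + (0)·1 = 0 ⇒ exp(X2) = 0
Π_4 = X1^-1 · X6

["-1", "0", "0", "0", "0", "1"]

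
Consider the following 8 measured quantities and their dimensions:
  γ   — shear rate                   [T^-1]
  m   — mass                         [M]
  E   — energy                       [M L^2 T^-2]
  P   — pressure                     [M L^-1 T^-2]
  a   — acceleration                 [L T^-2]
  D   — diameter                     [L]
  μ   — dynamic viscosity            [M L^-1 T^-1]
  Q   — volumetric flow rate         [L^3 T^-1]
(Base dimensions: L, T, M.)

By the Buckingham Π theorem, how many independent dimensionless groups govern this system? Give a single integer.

5

Dimensional matrix (L×T×M by γ×m×E×P×a×D×μ×Q):
  L: [ 0  0  2 -1  1  1 -1  3]
  T: [-1  0 -2 -2 -2  0 -1 -1]
  M: [ 0  1  1  1  0  0  1  0]
Echelon form has 3 nonzero rows (pivots: γ,m,E)
8 vars − rank 3 = 5 Π groups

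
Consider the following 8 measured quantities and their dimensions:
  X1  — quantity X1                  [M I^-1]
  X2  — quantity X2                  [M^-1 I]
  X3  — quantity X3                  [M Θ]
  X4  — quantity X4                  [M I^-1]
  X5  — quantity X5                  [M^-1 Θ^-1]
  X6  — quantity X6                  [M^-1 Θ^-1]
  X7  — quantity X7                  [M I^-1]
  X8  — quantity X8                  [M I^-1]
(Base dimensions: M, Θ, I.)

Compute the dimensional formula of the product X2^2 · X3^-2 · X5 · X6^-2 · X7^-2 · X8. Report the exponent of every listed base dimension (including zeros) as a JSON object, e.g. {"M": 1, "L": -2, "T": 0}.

Exponent matrix [M,Θ,I] × [X1,X2,X3,X4,X5,X6,X7,X8]:
  M: [ 1 -1  1  1 -1 -1  1  1]
  Θ: [ 0  0  1  0 -1 -1  0  0]
  I: [-1  1  0 -1  0  0 -1 -1]
  [M]: (2)·-1+(-2)·1+(1)·-1+(-2)·-1+(-2)·1+(1)·1 = -4
  [Θ]: (2)·0+(-2)·1+(1)·-1+(-2)·-1+(-2)·0+(1)·0 = -1
  [I]: (2)·1+(-2)·0+(1)·0+(-2)·0+(-2)·-1+(1)·-1 = 3
⇒ M^-4 Θ^-1 I^3

{"M": -4, "Θ": -1, "I": 3}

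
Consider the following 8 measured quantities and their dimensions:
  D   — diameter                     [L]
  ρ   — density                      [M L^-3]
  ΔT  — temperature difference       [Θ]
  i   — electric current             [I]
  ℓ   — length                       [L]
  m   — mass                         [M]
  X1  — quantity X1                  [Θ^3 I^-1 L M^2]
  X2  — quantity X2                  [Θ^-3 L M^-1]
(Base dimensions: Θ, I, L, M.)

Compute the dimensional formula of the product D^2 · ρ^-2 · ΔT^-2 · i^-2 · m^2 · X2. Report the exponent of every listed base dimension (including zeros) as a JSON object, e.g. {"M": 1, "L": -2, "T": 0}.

{"Θ": -5, "I": -2, "L": 9, "M": -1}

Write exponents as rows Θ,I,L,M / cols D,ρ,ΔT,i,ℓ,m,X1,X2:
  Θ: [ 0  0  1  0  0  0  3 -3]
  I: [ 0  0  0  1  0  0 -1  0]
  L: [ 1 -3  0  0  1  0  1  1]
  M: [ 0  1  0  0  0  1  2 -1]
  [Θ]: (2)·0+(-2)·0+(-2)·1+(-2)·0+(2)·0+(1)·-3 = -5
  [I]: (2)·0+(-2)·0+(-2)·0+(-2)·1+(2)·0+(1)·0 = -2
  [L]: (2)·1+(-2)·-3+(-2)·0+(-2)·0+(2)·0+(1)·1 = 9
  [M]: (2)·0+(-2)·1+(-2)·0+(-2)·0+(2)·1+(1)·-1 = -1
⇒ Θ^-5 I^-2 L^9 M^-1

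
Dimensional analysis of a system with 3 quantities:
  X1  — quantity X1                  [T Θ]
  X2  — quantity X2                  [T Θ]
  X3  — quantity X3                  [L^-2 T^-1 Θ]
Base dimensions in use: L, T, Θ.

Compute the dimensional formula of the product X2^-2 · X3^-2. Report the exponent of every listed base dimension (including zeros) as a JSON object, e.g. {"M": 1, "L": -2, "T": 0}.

Exponent matrix [L,T,Θ] × [X1,X2,X3]:
  L: [ 0  0 -2]
  T: [ 1  1 -1]
  Θ: [ 1  1  1]
  [L]: (-2)·0+(-2)·-2 = 4
  [T]: (-2)·1+(-2)·-1 = 0
  [Θ]: (-2)·1+(-2)·1 = -4
⇒ L^4 Θ^-4

{"L": 4, "T": 0, "Θ": -4}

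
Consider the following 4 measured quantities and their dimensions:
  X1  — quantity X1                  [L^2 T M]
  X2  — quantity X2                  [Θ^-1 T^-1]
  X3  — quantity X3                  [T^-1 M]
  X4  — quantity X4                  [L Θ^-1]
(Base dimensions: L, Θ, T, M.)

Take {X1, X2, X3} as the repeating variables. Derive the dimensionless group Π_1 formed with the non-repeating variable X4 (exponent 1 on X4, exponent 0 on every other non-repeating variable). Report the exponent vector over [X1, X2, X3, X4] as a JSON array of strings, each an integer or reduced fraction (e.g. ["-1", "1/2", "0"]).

Dimensional matrix (L×Θ×T×M by X1×X2×X3×X4):
  L: [ 2  0  0  1]
  Θ: [ 0 -1  0 -1]
  T: [ 1 -1 -1  0]
  M: [ 1  0  1  0]
RREF → pivots at {X1,X2,X3} ⇒ r = 3
Repeat: X1,X2,X3; free: X4
RREF:
  r0: [   1    0    0  1/2]
  r1: [   0    1    0    1]
  r2: [   0    0    1 -1/2]
  r3: [   0    0    0    0]
Fix exponent of X4 at 1; solve each RREF row for its pivot's exponent:
  r0: exp(X1) + (1/2)·1 = 0 ⇒ exp(X1) = -1/2
  r1: exp(X2) + (1)·1 = 0 ⇒ exp(X2) = -1
  r2: exp(X3) + (-1/2)·1 = 0 ⇒ exp(X3) = 1/2
Π_1 = X1^(-1/2) · X2^-1 · X3^(1/2) · X4

["-1/2", "-1", "1/2", "1"]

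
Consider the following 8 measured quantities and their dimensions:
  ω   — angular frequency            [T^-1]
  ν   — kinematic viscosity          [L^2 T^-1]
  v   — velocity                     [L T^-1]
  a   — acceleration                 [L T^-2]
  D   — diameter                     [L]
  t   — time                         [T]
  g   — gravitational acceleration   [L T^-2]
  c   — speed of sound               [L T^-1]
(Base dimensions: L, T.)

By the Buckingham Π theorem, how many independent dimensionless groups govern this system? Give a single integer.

6

Exponent matrix [L,T] × [ω,ν,v,a,D,t,g,c]:
  L: [ 0  2  1  1  1  0  1  1]
  T: [-1 -1 -1 -2  0  1 -2 -1]
RREF → pivots at {ω,ν} ⇒ r = 2
8 vars − rank 2 = 6 Π groups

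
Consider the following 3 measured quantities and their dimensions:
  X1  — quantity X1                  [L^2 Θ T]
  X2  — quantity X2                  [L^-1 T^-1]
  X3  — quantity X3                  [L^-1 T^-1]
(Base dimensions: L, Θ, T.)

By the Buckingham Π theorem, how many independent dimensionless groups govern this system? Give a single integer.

Write exponents as rows L,Θ,T / cols X1,X2,X3:
  L: [ 2 -1 -1]
  Θ: [ 1  0  0]
  T: [ 1 -1 -1]
RREF → pivots at {X1,X2} ⇒ r = 2
3 vars − rank 2 = 1 Π group

1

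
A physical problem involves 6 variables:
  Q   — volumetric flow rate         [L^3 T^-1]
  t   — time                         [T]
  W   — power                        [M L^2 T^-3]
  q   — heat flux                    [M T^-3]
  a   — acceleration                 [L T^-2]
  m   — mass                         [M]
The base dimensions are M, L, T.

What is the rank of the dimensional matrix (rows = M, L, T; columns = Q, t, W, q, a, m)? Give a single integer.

3

Write exponents as rows M,L,T / cols Q,t,W,q,a,m:
  M: [ 0  0  1  1  0  1]
  L: [ 3  0  2  0  1  0]
  T: [-1  1 -3 -3 -2  0]
RREF → pivots at {Q,t,W} ⇒ r = 3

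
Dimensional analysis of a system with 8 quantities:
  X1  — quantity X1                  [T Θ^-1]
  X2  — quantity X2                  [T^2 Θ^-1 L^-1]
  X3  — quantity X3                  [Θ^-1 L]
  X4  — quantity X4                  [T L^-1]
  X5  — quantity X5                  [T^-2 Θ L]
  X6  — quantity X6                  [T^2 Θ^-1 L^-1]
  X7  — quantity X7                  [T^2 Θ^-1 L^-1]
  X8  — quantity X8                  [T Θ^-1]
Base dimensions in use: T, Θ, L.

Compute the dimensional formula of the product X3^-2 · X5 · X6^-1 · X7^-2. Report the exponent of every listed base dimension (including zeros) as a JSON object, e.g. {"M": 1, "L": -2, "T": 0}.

Dimensional matrix (T×Θ×L by X1×X2×X3×X4×X5×X6×X7×X8):
  T: [ 1  2  0  1 -2  2  2  1]
  Θ: [-1 -1 -1  0  1 -1 -1 -1]
  L: [ 0 -1  1 -1  1 -1 -1  0]
  [T]: (-2)·0+(1)·-2+(-1)·2+(-2)·2 = -8
  [Θ]: (-2)·-1+(1)·1+(-1)·-1+(-2)·-1 = 6
  [L]: (-2)·1+(1)·1+(-1)·-1+(-2)·-1 = 2
⇒ T^-8 Θ^6 L^2

{"T": -8, "Θ": 6, "L": 2}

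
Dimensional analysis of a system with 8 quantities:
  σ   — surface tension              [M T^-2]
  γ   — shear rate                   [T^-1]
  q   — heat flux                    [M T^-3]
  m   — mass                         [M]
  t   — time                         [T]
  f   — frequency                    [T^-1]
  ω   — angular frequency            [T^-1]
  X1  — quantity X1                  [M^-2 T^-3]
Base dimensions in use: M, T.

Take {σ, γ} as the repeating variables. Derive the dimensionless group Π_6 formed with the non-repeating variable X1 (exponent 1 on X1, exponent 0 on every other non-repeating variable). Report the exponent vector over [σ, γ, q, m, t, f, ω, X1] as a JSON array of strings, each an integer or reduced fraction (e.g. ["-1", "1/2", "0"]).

Exponent matrix [M,T] × [σ,γ,q,m,t,f,ω,X1]:
  M: [ 1  0  1  1  0  0  0 -2]
  T: [-2 -1 -3  0  1 -1 -1 -3]
Echelon form has 2 nonzero rows (pivots: σ,γ)
Pivot set = {σ,γ}, free = {q,m,t,f,ω,X1}
RREF:
  r0: [   1    0    1    1    0    0    0   -2]
  r1: [   0    1    1   -2   -1    1    1    7]
Fix exponent of X1 at 1, q at 0, m at 0, t at 0, f at 0, ω at 0; solve each RREF row for its pivot's exponent:
  r0: exp(σ) + (-2)·1 = 0 ⇒ exp(σ) = 2
  r1: exp(γ) + (7)·1 = 0 ⇒ exp(γ) = -7
Π_6 = σ^2 · γ^-7 · X1

["2", "-7", "0", "0", "0", "0", "0", "1"]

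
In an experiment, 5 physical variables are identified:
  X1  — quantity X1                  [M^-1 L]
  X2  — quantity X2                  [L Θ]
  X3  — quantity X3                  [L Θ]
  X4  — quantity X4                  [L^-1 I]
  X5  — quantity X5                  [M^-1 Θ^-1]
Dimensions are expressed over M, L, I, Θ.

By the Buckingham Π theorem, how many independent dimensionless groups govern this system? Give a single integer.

2

Exponent matrix [M,L,I,Θ] × [X1,X2,X3,X4,X5]:
  M: [-1  0  0  0 -1]
  L: [ 1  1  1 -1  0]
  I: [ 0  0  0  1  0]
  Θ: [ 0  1  1  0 -1]
RREF → pivots at {X1,X2,X4} ⇒ r = 3
Π count = n − r = 5 − 3 = 2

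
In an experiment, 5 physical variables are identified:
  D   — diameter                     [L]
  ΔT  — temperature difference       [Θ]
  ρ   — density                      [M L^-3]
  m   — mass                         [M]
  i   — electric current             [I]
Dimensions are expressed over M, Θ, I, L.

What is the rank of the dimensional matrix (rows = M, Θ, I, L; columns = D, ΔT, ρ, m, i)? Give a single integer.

Write exponents as rows M,Θ,I,L / cols D,ΔT,ρ,m,i:
  M: [ 0  0  1  1  0]
  Θ: [ 0  1  0  0  0]
  I: [ 0  0  0  0  1]
  L: [ 1  0 -3  0  0]
RREF → pivots at {D,ΔT,ρ,i} ⇒ r = 4

4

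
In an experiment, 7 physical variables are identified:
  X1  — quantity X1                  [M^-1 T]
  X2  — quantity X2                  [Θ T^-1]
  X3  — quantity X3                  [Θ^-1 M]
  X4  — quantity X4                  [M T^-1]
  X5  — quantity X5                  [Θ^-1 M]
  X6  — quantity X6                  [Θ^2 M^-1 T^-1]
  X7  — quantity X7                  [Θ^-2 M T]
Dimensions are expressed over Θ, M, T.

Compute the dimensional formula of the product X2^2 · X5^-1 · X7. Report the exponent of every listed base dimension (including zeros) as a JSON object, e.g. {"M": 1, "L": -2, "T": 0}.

{"Θ": 1, "M": 0, "T": -1}

Write exponents as rows Θ,M,T / cols X1,X2,X3,X4,X5,X6,X7:
  Θ: [ 0  1 -1  0 -1  2 -2]
  M: [-1  0  1  1  1 -1  1]
  T: [ 1 -1  0 -1  0 -1  1]
  [Θ]: (2)·1+(-1)·-1+(1)·-2 = 1
  [M]: (2)·0+(-1)·1+(1)·1 = 0
  [T]: (2)·-1+(-1)·0+(1)·1 = -1
⇒ Θ T^-1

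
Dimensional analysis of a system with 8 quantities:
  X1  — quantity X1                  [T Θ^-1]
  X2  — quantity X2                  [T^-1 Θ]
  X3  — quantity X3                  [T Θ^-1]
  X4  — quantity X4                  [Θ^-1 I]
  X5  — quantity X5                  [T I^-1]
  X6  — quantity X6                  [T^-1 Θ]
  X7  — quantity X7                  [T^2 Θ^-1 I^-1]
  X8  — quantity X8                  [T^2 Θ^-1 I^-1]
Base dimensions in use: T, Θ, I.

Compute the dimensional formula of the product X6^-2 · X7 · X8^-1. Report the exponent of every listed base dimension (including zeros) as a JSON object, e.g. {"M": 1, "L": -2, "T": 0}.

{"T": 2, "Θ": -2, "I": 0}

Write exponents as rows T,Θ,I / cols X1,X2,X3,X4,X5,X6,X7,X8:
  T: [ 1 -1  1  0  1 -1  2  2]
  Θ: [-1  1 -1 -1  0  1 -1 -1]
  I: [ 0  0  0  1 -1  0 -1 -1]
  [T]: (-2)·-1+(1)·2+(-1)·2 = 2
  [Θ]: (-2)·1+(1)·-1+(-1)·-1 = -2
  [I]: (-2)·0+(1)·-1+(-1)·-1 = 0
⇒ T^2 Θ^-2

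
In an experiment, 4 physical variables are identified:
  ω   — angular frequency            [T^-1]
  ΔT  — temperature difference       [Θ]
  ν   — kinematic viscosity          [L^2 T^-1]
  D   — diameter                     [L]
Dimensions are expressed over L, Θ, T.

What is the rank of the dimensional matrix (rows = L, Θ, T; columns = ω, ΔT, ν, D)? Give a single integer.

Exponent matrix [L,Θ,T] × [ω,ΔT,ν,D]:
  L: [ 0  0  2  1]
  Θ: [ 0  1  0  0]
  T: [-1  0 -1  0]
Row reduction gives pivot columns ω,ΔT,ν; rank = 3

3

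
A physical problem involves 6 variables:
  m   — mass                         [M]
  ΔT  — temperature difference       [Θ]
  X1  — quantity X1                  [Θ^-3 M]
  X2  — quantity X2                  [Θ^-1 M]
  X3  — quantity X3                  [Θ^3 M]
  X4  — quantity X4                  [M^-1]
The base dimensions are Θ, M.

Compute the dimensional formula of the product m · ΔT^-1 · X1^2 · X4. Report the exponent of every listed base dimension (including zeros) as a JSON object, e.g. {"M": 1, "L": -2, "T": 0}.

Dimensional matrix (Θ×M by m×ΔT×X1×X2×X3×X4):
  Θ: [ 0  1 -3 -1  3  0]
  M: [ 1  0  1  1  1 -1]
  [Θ]: (1)·0+(-1)·1+(2)·-3+(1)·0 = -7
  [M]: (1)·1+(-1)·0+(2)·1+(1)·-1 = 2
⇒ Θ^-7 M^2

{"Θ": -7, "M": 2}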